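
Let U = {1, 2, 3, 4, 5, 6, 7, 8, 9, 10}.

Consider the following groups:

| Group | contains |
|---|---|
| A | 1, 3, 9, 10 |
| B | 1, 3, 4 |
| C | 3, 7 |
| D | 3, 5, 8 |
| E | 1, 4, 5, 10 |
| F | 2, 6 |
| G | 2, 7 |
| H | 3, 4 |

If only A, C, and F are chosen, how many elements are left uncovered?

3

Union of A, C, F = {1, 2, 3, 6, 7, 9, 10}.
Not covered: 4, 5, 8 — 3 elements.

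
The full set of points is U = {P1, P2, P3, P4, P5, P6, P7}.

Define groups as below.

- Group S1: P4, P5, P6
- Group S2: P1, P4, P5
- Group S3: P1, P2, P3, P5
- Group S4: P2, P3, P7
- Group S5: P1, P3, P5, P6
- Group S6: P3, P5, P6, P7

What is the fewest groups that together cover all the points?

Take {S1, S4, S5}. Their union is {P1, P2, P3, P4, P5, P6, P7}, which is all 7 points.
No 2 of the 6 groups cover everything (all 15 combinations miss at least one point), so 3 is optimal.

3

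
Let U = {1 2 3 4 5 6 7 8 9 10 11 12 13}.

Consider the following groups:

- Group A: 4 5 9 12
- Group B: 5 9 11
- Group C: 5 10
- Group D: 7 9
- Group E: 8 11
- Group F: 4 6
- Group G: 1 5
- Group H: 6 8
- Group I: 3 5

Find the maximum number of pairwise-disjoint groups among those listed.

4

D, E, F, G are pairwise disjoint (D={7,9}; E={8,11}; F={4,6}; G={1,5}).
Every remaining group overlaps one of these, and no 5 of the listed groups are pairwise disjoint, so 4 is the maximum.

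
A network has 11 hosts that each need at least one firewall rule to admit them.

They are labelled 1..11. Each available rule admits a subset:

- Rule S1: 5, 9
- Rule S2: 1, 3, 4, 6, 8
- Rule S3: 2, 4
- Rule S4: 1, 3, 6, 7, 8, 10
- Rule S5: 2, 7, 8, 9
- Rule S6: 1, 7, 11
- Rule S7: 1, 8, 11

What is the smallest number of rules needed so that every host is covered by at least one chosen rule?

Take {S1, S3, S4, S6}. Their union is {1, 2, 3, 4, 5, 6, 7, 8, 9, 10, 11}, which is all 11 hosts.
Only S4 contains 10, so S4 is forced; the remaining 5 hosts need at least 3 more rules (each remaining rule adds at most 2) — so at least 4 rules are needed, and 4 is optimal.

4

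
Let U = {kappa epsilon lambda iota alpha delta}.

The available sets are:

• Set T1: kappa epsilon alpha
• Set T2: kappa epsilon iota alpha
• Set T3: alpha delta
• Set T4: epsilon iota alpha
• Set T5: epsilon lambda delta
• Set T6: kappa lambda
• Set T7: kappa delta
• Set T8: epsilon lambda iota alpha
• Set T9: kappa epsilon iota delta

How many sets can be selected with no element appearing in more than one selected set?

2

T4, T6 are pairwise disjoint (T4={epsilon,iota,alpha}; T6={kappa,lambda}).
Every remaining set overlaps one of these, and no 3 of the listed sets are pairwise disjoint, so 2 is the maximum.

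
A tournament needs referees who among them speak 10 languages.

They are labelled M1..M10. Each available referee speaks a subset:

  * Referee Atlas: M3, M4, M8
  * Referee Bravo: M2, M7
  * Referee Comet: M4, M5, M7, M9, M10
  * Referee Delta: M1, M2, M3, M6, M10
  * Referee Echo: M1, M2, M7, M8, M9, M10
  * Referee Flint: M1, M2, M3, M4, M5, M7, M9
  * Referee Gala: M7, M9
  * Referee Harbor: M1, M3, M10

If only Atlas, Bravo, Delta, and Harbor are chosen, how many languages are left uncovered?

2

Union of Atlas, Bravo, Delta, Harbor = {M1, M2, M3, M4, M6, M7, M8, M10}.
Not covered: M5, M9 — 2 languages.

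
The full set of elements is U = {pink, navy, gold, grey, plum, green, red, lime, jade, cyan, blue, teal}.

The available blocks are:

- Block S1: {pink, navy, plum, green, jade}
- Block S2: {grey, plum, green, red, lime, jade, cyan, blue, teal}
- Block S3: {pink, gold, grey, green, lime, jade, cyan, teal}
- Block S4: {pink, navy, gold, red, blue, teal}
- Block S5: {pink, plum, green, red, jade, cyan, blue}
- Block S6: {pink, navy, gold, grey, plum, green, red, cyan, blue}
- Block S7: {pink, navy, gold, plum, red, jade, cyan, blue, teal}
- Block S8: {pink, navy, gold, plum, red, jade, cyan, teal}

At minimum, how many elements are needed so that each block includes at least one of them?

H = {pink, green} meets every block (each contains at least one member of H), and |H| = 2.
No single element lies in every block, so at least 2 are needed and 2 is optimal.

2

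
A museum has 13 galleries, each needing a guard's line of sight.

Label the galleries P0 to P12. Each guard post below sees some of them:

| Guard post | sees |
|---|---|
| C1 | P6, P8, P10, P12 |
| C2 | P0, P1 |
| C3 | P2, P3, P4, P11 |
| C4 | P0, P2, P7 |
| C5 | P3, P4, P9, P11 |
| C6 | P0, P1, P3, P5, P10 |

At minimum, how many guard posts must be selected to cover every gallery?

C1 and C4 and C5 and C6 together: C1 ∪ C4 ∪ C5 ∪ C6 = {P0, P1, P2, P3, P4, P5, P6, P7, P8, P9, P10, P11, P12} — every gallery is covered.
Only C6 contains P5, so C6 is forced; the remaining 8 galleries need at least 3 more guard posts (each remaining guard post adds at most 3) — so at least 4 guard posts are needed, and 4 is optimal.

4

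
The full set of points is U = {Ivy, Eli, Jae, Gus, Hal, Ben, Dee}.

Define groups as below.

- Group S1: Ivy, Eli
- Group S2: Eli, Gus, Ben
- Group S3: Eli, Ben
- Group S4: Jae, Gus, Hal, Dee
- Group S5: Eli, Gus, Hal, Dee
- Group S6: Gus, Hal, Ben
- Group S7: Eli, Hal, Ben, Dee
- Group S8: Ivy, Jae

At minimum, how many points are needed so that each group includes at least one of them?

3

Take H = {Ivy, Hal, Ben}. Each listed group contains at least one of these, so H is a hitting set of size 3.
No choice of 2 points meets every group, so 3 is the minimum.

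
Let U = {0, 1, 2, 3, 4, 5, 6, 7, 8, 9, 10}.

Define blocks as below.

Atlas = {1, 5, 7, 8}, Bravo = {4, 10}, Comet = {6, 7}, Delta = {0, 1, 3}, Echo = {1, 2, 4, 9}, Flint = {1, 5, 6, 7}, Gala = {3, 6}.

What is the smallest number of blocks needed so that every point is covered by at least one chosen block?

Atlas and Bravo and Delta and Echo and Gala together: Atlas ∪ Bravo ∪ Delta ∪ Echo ∪ Gala = {0, 1, 2, 3, 4, 5, 6, 7, 8, 9, 10} — every point is covered.
No 4 of the 7 blocks cover everything (all 35 combinations miss at least one point), so 5 is optimal.

5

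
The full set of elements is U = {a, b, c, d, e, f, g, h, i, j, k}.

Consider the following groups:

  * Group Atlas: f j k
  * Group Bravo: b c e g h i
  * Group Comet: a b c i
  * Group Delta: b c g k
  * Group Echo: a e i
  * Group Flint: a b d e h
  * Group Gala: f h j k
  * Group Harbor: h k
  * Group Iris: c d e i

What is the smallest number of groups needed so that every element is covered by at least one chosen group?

Bravo and Flint and Gala together: Bravo ∪ Flint ∪ Gala = {a, b, c, d, e, f, g, h, i, j, k} — every element is covered.
No 2 of the 9 groups cover everything (all 36 combinations miss at least one element), so 3 is optimal.

3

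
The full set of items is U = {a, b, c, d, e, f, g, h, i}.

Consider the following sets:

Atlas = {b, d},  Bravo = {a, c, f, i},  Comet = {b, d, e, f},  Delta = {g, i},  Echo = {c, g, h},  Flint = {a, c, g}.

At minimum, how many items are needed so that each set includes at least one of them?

Take T = {b, c, g}. Each listed set contains at least one of these, so T is a hitting set of size 3.
No choice of 2 items meets every set, so 3 is the minimum.

3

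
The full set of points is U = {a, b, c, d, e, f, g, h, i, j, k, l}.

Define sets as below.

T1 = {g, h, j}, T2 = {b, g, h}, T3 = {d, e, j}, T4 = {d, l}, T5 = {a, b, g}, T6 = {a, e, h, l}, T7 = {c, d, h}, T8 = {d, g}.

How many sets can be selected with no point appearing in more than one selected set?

2

T6, T8 are pairwise disjoint (T6={a,e,h,l}; T8={d,g}).
Every remaining set overlaps one of these, and no 3 of the listed sets are pairwise disjoint, so 2 is the maximum.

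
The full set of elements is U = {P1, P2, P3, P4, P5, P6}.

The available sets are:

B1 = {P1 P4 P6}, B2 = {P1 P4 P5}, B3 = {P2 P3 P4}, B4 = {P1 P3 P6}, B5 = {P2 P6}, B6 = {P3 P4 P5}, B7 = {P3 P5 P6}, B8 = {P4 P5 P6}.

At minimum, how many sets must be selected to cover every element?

B2, B5, and B7 cover everything between them: the union {P1, P2, P3, P4, P5, P6} is all of U.
No 2 of the 8 sets cover everything (all 28 combinations miss at least one element), so 3 is optimal.

3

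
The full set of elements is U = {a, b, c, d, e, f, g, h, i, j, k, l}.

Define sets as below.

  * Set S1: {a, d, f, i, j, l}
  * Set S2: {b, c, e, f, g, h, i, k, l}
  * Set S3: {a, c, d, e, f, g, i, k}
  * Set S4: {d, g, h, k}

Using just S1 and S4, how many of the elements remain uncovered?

Union of S1, S4 = {a, d, f, g, h, i, j, k, l}.
Not covered: b, c, e — 3 elements.

3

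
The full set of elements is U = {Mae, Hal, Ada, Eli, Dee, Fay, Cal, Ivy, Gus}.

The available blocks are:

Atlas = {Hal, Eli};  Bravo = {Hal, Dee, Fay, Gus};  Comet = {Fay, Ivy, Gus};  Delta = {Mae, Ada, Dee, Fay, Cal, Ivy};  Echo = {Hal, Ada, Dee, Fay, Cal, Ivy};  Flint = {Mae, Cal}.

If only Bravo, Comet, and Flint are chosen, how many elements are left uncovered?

2

Union of Bravo, Comet, Flint = {Mae, Hal, Dee, Fay, Cal, Ivy, Gus}.
Not covered: Ada, Eli — 2 elements.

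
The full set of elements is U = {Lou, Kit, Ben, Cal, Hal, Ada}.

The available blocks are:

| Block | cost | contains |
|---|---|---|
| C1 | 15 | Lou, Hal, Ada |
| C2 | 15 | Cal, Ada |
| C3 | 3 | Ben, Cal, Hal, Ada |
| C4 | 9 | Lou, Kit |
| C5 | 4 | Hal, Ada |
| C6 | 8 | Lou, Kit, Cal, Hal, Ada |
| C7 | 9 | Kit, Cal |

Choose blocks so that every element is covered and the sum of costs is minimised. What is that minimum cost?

11

C3, C6 together cover every element (C3 ∪ C6 = {Lou, Kit, Ben, Cal, Hal, Ada}); total cost 3 + 8 = 11.
No covering selection has total cost below 11.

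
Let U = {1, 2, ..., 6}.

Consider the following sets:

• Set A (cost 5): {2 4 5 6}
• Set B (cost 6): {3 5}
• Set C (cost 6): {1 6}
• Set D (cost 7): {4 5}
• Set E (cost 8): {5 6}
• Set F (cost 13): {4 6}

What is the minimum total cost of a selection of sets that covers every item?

A, B, C together cover every item (A ∪ B ∪ C = {1, 2, 3, 4, 5, 6}); total cost 5 + 6 + 6 = 17.
No covering selection has total cost below 17.

17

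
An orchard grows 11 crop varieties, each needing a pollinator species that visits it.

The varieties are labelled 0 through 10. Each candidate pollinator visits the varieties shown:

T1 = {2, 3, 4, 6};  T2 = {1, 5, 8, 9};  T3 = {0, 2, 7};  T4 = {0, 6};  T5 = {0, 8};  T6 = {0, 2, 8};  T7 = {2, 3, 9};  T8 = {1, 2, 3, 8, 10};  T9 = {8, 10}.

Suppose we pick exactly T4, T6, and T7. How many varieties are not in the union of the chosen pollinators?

5

Union of T4, T6, T7 = {0, 2, 3, 6, 8, 9}.
Not covered: 1, 4, 5, 7, 10 — 5 varieties.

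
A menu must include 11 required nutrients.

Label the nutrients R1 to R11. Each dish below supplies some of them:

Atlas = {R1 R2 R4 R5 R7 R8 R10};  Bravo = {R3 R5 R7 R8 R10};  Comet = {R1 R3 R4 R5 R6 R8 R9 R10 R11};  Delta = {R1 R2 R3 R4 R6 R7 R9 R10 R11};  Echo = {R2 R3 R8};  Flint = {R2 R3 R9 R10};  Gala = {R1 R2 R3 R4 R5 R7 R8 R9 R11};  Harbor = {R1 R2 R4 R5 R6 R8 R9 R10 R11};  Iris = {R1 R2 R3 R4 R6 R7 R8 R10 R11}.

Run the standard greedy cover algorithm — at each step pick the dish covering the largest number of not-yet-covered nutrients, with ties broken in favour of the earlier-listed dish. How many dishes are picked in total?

2

Greedy: pick Comet (covers 9 new) → pick Atlas (covers 2 new). Total picks: 2.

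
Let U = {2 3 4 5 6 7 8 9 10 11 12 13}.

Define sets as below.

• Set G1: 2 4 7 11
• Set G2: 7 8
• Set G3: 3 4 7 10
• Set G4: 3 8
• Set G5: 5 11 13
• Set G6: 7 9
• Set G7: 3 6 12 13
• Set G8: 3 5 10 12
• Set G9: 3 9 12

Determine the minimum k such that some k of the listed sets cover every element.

5

G1, G2, G7, G8, and G9 cover everything between them: the union {2, 3, 4, 5, 6, 7, 8, 9, 10, 11, 12, 13} is all of U.
No 4 of the 9 sets cover everything (all 126 combinations miss at least one element), so 5 is optimal.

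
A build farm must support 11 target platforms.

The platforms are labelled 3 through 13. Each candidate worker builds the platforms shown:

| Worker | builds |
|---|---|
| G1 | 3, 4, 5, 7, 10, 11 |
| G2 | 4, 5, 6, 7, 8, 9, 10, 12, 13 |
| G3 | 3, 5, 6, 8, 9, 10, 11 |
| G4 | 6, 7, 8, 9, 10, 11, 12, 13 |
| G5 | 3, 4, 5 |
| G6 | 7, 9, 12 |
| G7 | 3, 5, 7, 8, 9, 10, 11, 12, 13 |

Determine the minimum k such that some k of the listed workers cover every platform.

2

Take {G2, G3}. Their union is {3, 4, 5, 6, 7, 8, 9, 10, 11, 12, 13}, which is all 11 platforms.
No single worker has all 11 platforms (the largest, G2, has 9), so 2 is optimal.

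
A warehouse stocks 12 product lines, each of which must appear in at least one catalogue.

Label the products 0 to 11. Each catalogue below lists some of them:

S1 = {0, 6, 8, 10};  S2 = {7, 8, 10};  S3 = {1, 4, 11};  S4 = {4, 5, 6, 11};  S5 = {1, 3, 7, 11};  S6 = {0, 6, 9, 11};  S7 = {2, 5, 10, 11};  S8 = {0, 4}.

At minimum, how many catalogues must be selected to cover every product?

S1 and S5 and S6 and S7 and S8 together: S1 ∪ S5 ∪ S6 ∪ S7 ∪ S8 = {0, 1, 2, 3, 4, 5, 6, 7, 8, 9, 10, 11} — every product is covered.
No 4 of the 8 catalogues cover everything (all 70 combinations miss at least one product), so 5 is optimal.

5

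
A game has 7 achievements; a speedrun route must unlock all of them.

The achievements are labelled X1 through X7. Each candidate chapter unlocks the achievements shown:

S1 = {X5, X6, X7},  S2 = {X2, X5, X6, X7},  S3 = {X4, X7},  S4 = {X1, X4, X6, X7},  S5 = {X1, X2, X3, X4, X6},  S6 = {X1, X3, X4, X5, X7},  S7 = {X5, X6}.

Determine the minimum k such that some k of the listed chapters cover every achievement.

S5 and S6 together: S5 ∪ S6 = {X1, X2, X3, X4, X5, X6, X7} — every achievement is covered.
No single chapter has all 7 achievements (the largest, S5, has 5), so 2 is optimal.

2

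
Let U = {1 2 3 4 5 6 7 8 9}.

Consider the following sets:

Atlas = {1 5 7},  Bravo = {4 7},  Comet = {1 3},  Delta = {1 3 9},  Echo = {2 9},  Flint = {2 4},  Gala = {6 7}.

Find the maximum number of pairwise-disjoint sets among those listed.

Comet, Echo, Gala are pairwise disjoint (Comet={1,3}; Echo={2,9}; Gala={6,7}).
Every remaining set overlaps one of these, and no 4 of the listed sets are pairwise disjoint, so 3 is the maximum.

3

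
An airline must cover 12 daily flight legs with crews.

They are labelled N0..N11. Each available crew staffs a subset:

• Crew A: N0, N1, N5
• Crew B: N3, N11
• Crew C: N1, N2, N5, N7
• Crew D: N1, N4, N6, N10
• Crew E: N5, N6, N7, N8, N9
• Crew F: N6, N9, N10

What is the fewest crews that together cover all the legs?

5

A and B and C and D and E together: A ∪ B ∪ C ∪ D ∪ E = {N0, N1, N2, N3, N4, N5, N6, N7, N8, N9, N10, N11} — every leg is covered.
No 4 of the 6 crews cover everything (all 15 combinations miss at least one leg), so 5 is optimal.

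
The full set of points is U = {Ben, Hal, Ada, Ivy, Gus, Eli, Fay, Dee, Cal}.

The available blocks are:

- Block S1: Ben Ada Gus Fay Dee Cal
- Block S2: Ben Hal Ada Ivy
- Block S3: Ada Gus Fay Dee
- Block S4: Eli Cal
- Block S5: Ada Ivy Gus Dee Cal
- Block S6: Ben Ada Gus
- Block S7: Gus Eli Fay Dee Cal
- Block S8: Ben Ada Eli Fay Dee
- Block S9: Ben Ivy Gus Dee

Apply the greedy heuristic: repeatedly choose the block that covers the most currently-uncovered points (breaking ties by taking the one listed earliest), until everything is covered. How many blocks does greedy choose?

Greedy: pick S1 (covers 6 new) → pick S2 (covers 2 new) → pick S4 (covers 1 new). Total picks: 3.
(The true minimum cover uses only 2 blocks, so greedy is not optimal here.)

3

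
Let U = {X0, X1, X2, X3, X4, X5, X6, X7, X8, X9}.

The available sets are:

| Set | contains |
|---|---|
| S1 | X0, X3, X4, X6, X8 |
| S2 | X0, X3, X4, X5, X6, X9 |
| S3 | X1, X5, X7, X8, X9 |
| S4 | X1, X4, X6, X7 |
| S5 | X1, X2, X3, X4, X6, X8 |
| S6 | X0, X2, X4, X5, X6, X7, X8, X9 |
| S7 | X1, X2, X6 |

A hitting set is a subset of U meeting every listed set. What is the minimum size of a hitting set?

2

Take H = {X6, X7}. Each listed set contains at least one of these, so H is a hitting set of size 2.
No single item lies in every set, so at least 2 are needed and 2 is optimal.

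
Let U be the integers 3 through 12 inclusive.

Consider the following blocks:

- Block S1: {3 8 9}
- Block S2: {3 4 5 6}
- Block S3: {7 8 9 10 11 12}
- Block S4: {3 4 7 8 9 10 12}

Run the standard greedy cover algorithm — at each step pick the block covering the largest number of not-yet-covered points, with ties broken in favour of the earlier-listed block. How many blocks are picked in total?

Greedy: pick S4 (covers 7 new) → pick S2 (covers 2 new) → pick S3 (covers 1 new). Total picks: 3.
(The true minimum cover uses only 2 blocks, so greedy is not optimal here.)

3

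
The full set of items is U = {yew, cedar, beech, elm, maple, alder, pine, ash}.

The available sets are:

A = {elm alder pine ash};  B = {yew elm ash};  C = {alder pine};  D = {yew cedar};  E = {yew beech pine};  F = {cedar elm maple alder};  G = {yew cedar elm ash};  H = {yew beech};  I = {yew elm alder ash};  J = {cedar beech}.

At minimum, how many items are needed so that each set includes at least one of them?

3

T = {yew, cedar, alder} meets every set (each contains at least one member of T), and |T| = 3.
The sets B, C, J are pairwise disjoint, so any hitting set needs a separate item for each — at least 3. Hence 3 is optimal.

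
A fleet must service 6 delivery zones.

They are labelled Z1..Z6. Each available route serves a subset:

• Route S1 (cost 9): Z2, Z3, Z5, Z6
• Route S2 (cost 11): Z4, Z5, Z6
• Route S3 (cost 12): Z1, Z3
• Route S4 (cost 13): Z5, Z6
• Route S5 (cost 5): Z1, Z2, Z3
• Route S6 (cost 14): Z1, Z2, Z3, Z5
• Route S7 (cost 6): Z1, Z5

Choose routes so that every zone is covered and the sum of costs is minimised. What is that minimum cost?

S2, S5 together cover every zone (S2 ∪ S5 = {Z1, Z2, Z3, Z4, Z5, Z6}); total cost 11 + 5 = 16.
No covering selection has total cost below 16.

16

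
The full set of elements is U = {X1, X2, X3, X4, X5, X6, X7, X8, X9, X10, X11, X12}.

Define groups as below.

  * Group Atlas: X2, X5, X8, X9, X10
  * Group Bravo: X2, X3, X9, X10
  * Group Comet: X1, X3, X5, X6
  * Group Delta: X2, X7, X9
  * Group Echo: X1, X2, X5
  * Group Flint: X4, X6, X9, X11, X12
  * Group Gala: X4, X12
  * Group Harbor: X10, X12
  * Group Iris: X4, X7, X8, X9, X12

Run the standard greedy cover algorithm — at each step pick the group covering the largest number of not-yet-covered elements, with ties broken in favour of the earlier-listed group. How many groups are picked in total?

4

Greedy: pick Atlas (covers 5 new) → pick Flint (covers 4 new) → pick Comet (covers 2 new) → pick Delta (covers 1 new). Total picks: 4.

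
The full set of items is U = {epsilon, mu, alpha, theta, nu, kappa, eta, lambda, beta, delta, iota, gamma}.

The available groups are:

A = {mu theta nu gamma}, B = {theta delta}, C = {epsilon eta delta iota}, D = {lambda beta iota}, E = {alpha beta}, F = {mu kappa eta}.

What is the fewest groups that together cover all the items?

5

A, C, D, E, and F cover everything between them: the union {epsilon, mu, alpha, theta, nu, kappa, eta, lambda, beta, delta, iota, gamma} is all of U.
No 4 of the 6 groups cover everything (all 15 combinations miss at least one item), so 5 is optimal.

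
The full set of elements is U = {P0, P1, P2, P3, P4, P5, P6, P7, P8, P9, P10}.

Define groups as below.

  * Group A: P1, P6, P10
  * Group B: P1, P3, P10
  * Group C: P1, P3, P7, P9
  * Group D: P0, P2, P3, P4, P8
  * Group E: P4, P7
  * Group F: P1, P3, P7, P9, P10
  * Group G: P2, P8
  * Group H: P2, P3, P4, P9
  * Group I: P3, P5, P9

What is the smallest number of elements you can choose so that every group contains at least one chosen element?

4

T = {P1, P3, P7, P8} meets every group (each contains at least one member of T), and |T| = 4.
The groups A, E, G, I are pairwise disjoint, so any hitting set needs a separate element for each — at least 4. Hence 4 is optimal.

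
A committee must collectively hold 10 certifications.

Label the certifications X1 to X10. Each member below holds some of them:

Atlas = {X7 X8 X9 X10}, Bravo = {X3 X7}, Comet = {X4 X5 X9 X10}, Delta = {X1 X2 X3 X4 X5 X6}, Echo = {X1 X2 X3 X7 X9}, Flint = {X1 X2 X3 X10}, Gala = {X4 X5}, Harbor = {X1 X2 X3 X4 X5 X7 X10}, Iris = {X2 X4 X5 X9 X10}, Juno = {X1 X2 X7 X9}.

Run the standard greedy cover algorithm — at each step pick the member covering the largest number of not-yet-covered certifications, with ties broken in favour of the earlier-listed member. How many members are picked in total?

3

Greedy: pick Harbor (covers 7 new) → pick Atlas (covers 2 new) → pick Delta (covers 1 new). Total picks: 3.
(The true minimum cover uses only 2 members, so greedy is not optimal here.)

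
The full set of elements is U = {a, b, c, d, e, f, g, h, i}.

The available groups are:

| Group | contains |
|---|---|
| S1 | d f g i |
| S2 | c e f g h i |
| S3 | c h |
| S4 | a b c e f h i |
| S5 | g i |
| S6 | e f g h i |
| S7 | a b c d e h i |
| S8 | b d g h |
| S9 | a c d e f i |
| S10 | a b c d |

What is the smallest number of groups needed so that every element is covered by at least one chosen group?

Take {S6, S10}. Their union is {a, b, c, d, e, f, g, h, i}, which is all 9 elements.
No single group has all 9 elements (the largest, S4, has 7), so 2 is optimal.

2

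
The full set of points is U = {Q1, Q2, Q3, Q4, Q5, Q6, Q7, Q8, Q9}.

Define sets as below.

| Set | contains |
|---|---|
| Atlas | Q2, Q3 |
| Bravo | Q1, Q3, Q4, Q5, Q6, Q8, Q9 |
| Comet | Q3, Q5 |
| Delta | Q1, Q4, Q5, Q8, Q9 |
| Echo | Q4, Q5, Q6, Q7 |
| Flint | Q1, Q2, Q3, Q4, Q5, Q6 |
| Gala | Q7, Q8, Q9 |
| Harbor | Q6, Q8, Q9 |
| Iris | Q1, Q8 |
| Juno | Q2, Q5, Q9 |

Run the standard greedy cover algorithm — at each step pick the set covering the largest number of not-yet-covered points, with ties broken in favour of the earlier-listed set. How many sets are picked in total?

Greedy: pick Bravo (covers 7 new) → pick Atlas (covers 1 new) → pick Echo (covers 1 new). Total picks: 3.
(The true minimum cover uses only 2 sets, so greedy is not optimal here.)

3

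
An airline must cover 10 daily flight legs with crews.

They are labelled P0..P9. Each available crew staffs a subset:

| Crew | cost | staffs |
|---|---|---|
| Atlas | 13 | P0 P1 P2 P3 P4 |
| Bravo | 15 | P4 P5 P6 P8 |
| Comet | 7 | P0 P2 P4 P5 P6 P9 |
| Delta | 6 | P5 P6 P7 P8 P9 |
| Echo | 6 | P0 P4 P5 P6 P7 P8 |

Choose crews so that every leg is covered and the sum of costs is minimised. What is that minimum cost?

Atlas, Delta together cover every leg (Atlas ∪ Delta = {P0, P1, P2, P3, P4, P5, P6, P7, P8, P9}); total cost 13 + 6 = 19.
The greedy pick Echo, Comet, Atlas costs 26; no covering selection beats 19.

19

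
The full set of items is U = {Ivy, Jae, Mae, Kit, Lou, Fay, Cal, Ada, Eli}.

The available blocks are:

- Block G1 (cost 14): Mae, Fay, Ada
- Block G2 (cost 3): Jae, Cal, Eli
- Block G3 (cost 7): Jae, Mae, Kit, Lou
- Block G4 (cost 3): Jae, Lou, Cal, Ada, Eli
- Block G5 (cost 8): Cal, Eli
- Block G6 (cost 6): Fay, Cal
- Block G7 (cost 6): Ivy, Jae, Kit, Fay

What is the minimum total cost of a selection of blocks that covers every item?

16

G3, G4, G7 together cover every item (G3 ∪ G4 ∪ G7 = {Ivy, Jae, Mae, Kit, Lou, Fay, Cal, Ada, Eli}); total cost 7 + 3 + 6 = 16.
No covering selection has total cost below 16.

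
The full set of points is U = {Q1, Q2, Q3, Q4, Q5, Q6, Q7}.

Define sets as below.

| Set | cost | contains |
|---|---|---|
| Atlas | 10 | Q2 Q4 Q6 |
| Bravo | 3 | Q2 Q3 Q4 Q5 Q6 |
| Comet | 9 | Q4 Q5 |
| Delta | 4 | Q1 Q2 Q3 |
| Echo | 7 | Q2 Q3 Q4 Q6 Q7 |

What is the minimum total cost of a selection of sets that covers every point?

Bravo, Delta, Echo together cover every point (Bravo ∪ Delta ∪ Echo = {Q1, Q2, Q3, Q4, Q5, Q6, Q7}); total cost 3 + 4 + 7 = 14.
No covering selection has total cost below 14.

14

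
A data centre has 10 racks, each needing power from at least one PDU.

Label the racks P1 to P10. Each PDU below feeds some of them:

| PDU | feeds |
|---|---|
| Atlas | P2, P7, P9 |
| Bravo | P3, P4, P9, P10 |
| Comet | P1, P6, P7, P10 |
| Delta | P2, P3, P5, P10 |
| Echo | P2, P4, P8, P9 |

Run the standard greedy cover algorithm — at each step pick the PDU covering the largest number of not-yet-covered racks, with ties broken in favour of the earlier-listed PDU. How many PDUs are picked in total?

Greedy: pick Bravo (covers 4 new) → pick Comet (covers 3 new) → pick Delta (covers 2 new) → pick Echo (covers 1 new). Total picks: 4.
(The true minimum cover uses only 3 PDUs, so greedy is not optimal here.)

4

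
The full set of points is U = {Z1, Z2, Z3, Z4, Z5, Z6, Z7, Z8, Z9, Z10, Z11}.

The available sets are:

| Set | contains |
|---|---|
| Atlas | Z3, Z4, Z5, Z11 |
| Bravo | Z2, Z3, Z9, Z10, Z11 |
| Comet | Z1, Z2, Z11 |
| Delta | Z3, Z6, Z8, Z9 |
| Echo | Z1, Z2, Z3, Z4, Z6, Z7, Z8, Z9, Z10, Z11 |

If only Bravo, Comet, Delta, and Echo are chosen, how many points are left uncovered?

1

Union of Bravo, Comet, Delta, Echo = {Z1, Z2, Z3, Z4, Z6, Z7, Z8, Z9, Z10, Z11}.
Not covered: Z5 — 1 point.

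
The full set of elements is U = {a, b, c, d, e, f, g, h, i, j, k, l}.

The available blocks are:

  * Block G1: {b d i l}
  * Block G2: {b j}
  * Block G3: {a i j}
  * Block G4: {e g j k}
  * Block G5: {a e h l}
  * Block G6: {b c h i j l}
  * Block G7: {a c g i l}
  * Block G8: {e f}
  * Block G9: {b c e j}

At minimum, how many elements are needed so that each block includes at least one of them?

3

The 3 elements {b, e, i} hit every block.
The blocks G2, G7, G8 are pairwise disjoint, so any hitting set needs a separate element for each — at least 3. Hence 3 is optimal.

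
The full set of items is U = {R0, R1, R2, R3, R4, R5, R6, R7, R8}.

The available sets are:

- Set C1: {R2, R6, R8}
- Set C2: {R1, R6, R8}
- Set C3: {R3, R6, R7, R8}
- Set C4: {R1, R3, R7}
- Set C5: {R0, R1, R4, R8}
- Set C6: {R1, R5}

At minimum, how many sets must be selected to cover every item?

4

Take {C1, C4, C5, C6}. Their union is {R0, R1, R2, R3, R4, R5, R6, R7, R8}, which is all 9 items.
No 3 of the 6 sets cover everything (all 20 combinations miss at least one item), so 4 is optimal.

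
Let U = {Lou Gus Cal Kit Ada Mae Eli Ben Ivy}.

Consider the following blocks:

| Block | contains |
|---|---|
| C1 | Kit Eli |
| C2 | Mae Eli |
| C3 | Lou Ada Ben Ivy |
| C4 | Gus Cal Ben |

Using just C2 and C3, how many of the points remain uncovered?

3

Union of C2, C3 = {Lou, Ada, Mae, Eli, Ben, Ivy}.
Not covered: Gus, Cal, Kit — 3 points.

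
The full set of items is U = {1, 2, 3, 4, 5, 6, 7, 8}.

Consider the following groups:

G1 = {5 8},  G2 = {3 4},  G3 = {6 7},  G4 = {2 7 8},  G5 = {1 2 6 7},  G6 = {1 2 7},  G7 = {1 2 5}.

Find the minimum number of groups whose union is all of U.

3

Take {G1, G2, G5}. Their union is {1, 2, 3, 4, 5, 6, 7, 8}, which is all 8 items.
Only G2 contains 3, so G2 is forced; the remaining 6 items need at least 2 more groups (each remaining group adds at most 4) — so at least 3 groups are needed, and 3 is optimal.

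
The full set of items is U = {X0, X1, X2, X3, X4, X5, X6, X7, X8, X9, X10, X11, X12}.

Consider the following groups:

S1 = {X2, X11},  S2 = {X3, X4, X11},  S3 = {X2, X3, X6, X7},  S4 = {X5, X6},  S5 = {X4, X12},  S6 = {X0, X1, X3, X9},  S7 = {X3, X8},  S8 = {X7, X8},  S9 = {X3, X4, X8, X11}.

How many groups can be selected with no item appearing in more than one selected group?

S1, S4, S5, S6, S8 are pairwise disjoint (S1={X2,X11}; S4={X5,X6}; S5={X4,X12}; S6={X0,X1,X3,X9}; S8={X7,X8}).
Every remaining group overlaps one of these, and no 6 of the listed groups are pairwise disjoint, so 5 is the maximum.

5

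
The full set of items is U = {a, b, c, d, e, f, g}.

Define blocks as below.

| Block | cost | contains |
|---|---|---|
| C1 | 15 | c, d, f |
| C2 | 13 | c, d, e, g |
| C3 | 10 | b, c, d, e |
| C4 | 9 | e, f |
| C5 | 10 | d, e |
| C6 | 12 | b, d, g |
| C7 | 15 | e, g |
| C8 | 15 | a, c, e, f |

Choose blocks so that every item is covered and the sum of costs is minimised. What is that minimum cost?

27

C6, C8 together cover every item (C6 ∪ C8 = {a, b, c, d, e, f, g}); total cost 12 + 15 = 27.
The greedy pick C3, C8, C6 costs 37; no covering selection beats 27.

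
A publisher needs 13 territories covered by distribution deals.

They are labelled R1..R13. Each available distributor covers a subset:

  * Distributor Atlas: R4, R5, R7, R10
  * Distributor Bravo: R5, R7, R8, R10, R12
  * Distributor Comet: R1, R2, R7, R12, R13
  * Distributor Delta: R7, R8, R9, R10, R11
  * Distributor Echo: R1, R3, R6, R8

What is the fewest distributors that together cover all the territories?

Atlas and Comet and Delta and Echo together: Atlas ∪ Comet ∪ Delta ∪ Echo = {R1, R2, R3, R4, R5, R6, R7, R8, R9, R10, R11, R12, R13} — every territory is covered.
Only Echo contains R3, so Echo is forced; the remaining 9 territories need at least 3 more distributors (each remaining distributor adds at most 4) — so at least 4 distributors are needed, and 4 is optimal.

4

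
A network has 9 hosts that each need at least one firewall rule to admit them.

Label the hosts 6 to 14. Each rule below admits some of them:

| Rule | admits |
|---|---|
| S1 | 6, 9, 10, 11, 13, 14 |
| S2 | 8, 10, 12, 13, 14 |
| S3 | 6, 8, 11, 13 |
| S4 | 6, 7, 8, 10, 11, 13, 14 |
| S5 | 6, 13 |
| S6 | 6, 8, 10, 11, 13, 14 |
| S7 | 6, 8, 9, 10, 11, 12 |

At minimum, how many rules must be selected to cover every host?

S4 and S7 together: S4 ∪ S7 = {6, 7, 8, 9, 10, 11, 12, 13, 14} — every host is covered.
No single rule has all 9 hosts (the largest, S4, has 7), so 2 is optimal.

2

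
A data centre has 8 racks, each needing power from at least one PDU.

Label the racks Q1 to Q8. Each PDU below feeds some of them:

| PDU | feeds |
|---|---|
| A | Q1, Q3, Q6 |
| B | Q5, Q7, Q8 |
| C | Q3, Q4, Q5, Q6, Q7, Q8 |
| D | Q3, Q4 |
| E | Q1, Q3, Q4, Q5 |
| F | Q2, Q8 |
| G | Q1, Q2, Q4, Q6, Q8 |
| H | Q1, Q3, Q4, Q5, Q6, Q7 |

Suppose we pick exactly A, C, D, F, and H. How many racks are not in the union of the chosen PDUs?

Union of A, C, D, F, H = {Q1, Q2, Q3, Q4, Q5, Q6, Q7, Q8} — that's every rack, so 0 are uncovered.

0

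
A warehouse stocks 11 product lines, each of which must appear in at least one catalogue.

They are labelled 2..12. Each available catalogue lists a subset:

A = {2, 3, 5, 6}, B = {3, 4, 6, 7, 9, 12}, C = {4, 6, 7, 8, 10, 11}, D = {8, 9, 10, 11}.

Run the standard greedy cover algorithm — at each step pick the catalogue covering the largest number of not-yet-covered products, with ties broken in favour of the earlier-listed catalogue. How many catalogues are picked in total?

3

Greedy: pick B (covers 6 new) → pick C (covers 3 new) → pick A (covers 2 new). Total picks: 3.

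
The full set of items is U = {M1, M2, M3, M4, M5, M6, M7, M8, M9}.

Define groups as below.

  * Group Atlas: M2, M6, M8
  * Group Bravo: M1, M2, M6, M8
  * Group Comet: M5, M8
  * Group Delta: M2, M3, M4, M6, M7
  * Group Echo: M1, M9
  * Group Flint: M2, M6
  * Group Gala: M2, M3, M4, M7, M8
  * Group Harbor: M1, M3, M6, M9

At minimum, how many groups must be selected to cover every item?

Comet, Gala, and Harbor cover everything between them: the union {M1, M2, M3, M4, M5, M6, M7, M8, M9} is all of U.
Only Comet contains M5, so Comet is forced; the remaining 7 items need at least 2 more groups (each remaining group adds at most 5) — so at least 3 groups are needed, and 3 is optimal.

3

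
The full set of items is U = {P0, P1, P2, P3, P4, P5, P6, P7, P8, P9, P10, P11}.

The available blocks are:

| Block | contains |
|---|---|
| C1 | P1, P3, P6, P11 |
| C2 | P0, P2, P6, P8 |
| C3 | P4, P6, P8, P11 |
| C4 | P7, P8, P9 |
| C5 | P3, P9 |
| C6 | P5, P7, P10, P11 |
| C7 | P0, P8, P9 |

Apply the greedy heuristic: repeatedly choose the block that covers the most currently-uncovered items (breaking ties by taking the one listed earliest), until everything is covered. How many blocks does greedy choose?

Greedy: pick C1 (covers 4 new) → pick C2 (covers 3 new) → pick C6 (covers 3 new) → pick C3 (covers 1 new) → pick C4 (covers 1 new). Total picks: 5.

5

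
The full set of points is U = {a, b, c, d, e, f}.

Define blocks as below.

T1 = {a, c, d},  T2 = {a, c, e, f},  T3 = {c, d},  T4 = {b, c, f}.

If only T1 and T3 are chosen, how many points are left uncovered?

3

Union of T1, T3 = {a, c, d}.
Not covered: b, e, f — 3 points.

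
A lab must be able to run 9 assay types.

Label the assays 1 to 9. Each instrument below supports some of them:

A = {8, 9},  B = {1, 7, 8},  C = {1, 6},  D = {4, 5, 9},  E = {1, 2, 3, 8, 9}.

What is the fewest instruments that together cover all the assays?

4

Take {B, C, D, E}. Their union is {1, 2, 3, 4, 5, 6, 7, 8, 9}, which is all 9 assays.
No 3 of the 5 instruments cover everything (all 10 combinations miss at least one assay), so 4 is optimal.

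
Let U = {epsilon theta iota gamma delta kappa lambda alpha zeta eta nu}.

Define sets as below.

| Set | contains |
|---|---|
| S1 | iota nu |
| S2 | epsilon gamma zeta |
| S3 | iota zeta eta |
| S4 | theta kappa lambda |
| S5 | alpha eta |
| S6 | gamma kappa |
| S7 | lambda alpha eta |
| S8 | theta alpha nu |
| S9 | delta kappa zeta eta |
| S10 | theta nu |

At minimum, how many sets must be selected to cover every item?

5

S1, S2, S7, S9, and S10 cover everything between them: the union {epsilon, theta, iota, gamma, delta, kappa, lambda, alpha, zeta, eta, nu} is all of U.
No 4 of the 10 sets cover everything (all 210 combinations miss at least one item), so 5 is optimal.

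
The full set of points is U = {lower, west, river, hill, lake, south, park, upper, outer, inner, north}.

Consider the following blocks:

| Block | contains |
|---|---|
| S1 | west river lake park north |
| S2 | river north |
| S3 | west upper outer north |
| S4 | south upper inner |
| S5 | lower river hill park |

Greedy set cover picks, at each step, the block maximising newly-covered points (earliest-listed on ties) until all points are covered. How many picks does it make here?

4

Greedy: pick S1 (covers 5 new) → pick S4 (covers 3 new) → pick S5 (covers 2 new) → pick S3 (covers 1 new). Total picks: 4.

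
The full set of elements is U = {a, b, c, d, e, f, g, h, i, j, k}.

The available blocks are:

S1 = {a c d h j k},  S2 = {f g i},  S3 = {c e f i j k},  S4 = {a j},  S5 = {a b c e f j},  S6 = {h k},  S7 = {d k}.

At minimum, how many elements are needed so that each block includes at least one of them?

3

The 3 elements {f, j, k} hit every block.
The blocks S2, S4, S7 are pairwise disjoint, so any hitting set needs a separate element for each — at least 3. Hence 3 is optimal.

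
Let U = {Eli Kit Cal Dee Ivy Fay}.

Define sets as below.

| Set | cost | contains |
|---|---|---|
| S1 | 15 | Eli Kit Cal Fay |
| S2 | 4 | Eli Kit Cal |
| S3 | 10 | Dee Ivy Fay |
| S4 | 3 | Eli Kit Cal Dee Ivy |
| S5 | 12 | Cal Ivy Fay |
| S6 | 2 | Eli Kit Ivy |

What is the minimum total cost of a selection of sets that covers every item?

13

S3, S4 together cover every item (S3 ∪ S4 = {Eli, Kit, Cal, Dee, Ivy, Fay}); total cost 10 + 3 = 13.
No covering selection has total cost below 13.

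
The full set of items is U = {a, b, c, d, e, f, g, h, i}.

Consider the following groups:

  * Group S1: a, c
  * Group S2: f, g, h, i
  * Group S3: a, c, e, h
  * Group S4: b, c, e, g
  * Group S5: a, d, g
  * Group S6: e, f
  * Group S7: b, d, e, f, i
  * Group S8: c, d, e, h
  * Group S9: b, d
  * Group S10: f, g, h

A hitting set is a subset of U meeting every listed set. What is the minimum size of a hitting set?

3

T = {c, d, f} meets every group (each contains at least one member of T), and |T| = 3.
The groups S1, S6, S9 are pairwise disjoint, so any hitting set needs a separate item for each — at least 3. Hence 3 is optimal.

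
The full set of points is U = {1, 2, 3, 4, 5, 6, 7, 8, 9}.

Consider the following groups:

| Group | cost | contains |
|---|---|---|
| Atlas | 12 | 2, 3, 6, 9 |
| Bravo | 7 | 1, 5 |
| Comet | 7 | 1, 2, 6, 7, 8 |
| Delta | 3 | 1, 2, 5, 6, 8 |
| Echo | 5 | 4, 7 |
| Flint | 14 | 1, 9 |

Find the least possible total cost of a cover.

20

Atlas, Delta, Echo together cover every point (Atlas ∪ Delta ∪ Echo = {1, 2, 3, 4, 5, 6, 7, 8, 9}); total cost 12 + 3 + 5 = 20.
No covering selection has total cost below 20.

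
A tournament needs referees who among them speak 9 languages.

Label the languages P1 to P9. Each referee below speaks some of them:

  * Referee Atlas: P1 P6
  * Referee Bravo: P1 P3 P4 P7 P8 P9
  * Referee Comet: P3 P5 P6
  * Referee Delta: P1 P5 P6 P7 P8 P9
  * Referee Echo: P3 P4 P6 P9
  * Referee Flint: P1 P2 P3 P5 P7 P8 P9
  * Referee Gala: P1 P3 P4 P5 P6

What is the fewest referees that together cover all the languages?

Take {Flint, Gala}. Their union is {P1, P2, P3, P4, P5, P6, P7, P8, P9}, which is all 9 languages.
No single referee has all 9 languages (the largest, Flint, has 7), so 2 is optimal.

2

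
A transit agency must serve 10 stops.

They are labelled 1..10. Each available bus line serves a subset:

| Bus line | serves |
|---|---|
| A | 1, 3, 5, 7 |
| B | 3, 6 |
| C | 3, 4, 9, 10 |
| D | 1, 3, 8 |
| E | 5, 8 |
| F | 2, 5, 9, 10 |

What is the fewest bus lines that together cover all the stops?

5

Take {A, B, C, E, F}. Their union is {1, 2, 3, 4, 5, 6, 7, 8, 9, 10}, which is all 10 stops.
No 4 of the 6 bus lines cover everything (all 15 combinations miss at least one stop), so 5 is optimal.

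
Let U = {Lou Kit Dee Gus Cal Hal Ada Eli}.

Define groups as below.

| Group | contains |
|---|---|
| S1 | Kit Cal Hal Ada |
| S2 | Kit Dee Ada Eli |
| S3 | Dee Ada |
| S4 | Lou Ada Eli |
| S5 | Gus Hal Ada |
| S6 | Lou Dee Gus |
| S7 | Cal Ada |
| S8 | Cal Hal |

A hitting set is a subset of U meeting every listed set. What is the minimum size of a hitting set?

H = {Gus, Hal, Ada} meets every group (each contains at least one member of H), and |H| = 3.
No choice of 2 elements meets every group, so 3 is the minimum.

3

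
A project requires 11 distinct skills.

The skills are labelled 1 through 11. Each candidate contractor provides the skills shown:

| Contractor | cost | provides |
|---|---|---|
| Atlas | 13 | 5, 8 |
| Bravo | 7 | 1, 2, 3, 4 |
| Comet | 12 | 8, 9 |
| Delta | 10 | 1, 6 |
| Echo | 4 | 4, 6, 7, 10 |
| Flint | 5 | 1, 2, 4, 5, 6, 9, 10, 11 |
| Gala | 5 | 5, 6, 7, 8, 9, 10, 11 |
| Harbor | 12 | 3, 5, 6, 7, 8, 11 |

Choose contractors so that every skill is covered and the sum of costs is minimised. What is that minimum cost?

Bravo, Gala together cover every skill (Bravo ∪ Gala = {1, 2, 3, 4, 5, 6, 7, 8, 9, 10, 11}); total cost 7 + 5 = 12.
The greedy pick Flint, Gala, Bravo costs 17; no covering selection beats 12.

12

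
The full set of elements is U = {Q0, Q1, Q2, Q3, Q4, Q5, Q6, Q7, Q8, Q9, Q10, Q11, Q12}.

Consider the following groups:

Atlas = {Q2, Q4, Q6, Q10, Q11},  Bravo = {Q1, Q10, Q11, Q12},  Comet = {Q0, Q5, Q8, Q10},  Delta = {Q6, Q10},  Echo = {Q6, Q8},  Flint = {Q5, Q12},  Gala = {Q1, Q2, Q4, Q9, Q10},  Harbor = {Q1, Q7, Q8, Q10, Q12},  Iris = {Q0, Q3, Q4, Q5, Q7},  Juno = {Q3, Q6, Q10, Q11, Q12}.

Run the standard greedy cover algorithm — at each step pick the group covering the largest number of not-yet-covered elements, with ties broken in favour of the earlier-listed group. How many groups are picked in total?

Greedy: pick Atlas (covers 5 new) → pick Harbor (covers 4 new) → pick Iris (covers 3 new) → pick Gala (covers 1 new). Total picks: 4.

4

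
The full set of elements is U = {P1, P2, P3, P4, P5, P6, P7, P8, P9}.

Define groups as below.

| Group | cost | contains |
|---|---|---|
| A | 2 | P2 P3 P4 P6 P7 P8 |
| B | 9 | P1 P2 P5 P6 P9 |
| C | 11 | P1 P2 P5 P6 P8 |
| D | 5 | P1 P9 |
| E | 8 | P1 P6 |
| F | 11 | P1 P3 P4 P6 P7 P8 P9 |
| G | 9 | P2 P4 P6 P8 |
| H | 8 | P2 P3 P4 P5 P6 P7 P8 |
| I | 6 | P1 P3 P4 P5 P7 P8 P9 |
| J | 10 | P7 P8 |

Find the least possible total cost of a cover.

8

A, I together cover every element (A ∪ I = {P1, P2, P3, P4, P5, P6, P7, P8, P9}); total cost 2 + 6 = 8.
No covering selection has total cost below 8.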